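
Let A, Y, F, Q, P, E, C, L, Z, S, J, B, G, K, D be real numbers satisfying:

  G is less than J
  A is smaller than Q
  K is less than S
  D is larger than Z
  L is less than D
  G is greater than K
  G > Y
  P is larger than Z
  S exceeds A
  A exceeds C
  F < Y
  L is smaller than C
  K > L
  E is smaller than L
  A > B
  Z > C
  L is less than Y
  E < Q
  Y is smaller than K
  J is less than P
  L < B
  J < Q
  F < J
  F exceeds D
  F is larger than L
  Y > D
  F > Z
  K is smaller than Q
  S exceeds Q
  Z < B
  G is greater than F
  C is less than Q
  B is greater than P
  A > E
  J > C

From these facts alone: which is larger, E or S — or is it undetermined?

S

Following the relations from E: E < L < C < Z < D < F < Y < K < G < J < P < B < A < Q < S.
So S is larger.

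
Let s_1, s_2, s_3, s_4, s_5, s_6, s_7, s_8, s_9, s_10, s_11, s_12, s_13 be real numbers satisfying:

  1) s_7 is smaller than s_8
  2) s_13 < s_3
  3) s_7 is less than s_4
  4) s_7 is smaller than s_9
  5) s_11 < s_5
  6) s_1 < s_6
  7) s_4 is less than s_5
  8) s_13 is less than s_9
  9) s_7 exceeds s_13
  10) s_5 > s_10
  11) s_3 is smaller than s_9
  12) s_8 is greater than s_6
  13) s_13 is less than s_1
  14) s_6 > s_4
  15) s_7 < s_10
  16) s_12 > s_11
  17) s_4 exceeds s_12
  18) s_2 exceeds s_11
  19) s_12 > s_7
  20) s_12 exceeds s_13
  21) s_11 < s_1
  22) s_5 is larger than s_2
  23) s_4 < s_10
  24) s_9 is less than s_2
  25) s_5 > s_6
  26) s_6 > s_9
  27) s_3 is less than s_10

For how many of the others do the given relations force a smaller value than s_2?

The elements the relations force below s_2 are s_13, s_7, s_3, s_9, s_11 — no chain reaches any other.
That is 5.

5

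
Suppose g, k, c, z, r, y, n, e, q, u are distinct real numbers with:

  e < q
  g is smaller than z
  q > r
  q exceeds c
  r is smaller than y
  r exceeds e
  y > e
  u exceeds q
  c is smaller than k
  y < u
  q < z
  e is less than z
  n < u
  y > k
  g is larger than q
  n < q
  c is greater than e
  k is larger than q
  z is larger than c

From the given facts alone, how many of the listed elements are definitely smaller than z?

From z the given relations immediately reach e, c, q, g.
From those, n, r — 6 in total.
No other element is forced below z by the given relations, so the count is 6.

6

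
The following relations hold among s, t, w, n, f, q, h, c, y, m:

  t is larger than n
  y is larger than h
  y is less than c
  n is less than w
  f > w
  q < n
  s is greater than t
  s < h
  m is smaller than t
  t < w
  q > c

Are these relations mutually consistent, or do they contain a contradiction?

Chaining the given relations yields t < s < h < y < c < q < n, so t < n. But one relation states n < t. These cannot both hold.

inconsistent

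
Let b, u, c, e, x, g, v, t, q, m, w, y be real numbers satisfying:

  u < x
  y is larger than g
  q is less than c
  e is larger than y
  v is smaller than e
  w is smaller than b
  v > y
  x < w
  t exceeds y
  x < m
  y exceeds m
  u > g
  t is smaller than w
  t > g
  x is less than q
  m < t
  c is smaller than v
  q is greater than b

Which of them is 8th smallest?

b

The consecutive relations fix a unique order: g < u < x < m < y < t < w < b < q < c < v < e.
Counting 8 from the smallest end gives b.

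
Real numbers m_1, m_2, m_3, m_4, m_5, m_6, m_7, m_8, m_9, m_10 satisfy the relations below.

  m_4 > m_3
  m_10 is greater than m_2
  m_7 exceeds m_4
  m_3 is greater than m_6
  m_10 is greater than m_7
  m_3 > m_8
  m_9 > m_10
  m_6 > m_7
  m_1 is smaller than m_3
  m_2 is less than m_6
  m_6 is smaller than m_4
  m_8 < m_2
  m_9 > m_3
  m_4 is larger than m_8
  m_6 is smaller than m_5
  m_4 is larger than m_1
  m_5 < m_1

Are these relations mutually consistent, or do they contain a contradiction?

Chaining the given relations yields m_6 < m_5 < m_1 < m_3 < m_4 < m_7, so m_6 < m_7. But one relation states m_7 < m_6. These cannot both hold.

inconsistent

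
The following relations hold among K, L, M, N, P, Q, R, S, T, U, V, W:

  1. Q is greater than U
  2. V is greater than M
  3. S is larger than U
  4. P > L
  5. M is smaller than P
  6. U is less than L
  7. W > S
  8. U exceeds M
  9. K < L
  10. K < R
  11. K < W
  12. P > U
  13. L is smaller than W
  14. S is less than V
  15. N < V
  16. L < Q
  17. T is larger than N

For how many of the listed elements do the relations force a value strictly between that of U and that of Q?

1

The relations place U below Q. An element lies strictly between them when it is forced above U and also forced below Q.
Above U: {L, S, P, V, W}. Below Q: {K, M, L}.
Intersection: {L} — 1.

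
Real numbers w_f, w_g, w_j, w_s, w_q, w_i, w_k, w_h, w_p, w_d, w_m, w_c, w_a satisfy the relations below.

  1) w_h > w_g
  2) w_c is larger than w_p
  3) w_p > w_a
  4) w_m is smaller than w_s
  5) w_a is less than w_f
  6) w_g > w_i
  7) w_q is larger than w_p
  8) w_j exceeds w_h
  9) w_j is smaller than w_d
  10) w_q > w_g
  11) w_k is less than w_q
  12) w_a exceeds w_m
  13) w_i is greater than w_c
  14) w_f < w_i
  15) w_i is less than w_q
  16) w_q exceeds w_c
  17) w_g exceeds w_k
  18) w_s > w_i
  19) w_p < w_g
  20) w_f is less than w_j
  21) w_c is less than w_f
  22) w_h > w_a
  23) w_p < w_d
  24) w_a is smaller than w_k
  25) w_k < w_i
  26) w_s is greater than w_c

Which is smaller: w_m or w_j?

Following the relations from w_m: w_m < w_a < w_p < w_c < w_i < w_g < w_h < w_j.
So w_m < w_j; w_m is the smaller of the two.

w_m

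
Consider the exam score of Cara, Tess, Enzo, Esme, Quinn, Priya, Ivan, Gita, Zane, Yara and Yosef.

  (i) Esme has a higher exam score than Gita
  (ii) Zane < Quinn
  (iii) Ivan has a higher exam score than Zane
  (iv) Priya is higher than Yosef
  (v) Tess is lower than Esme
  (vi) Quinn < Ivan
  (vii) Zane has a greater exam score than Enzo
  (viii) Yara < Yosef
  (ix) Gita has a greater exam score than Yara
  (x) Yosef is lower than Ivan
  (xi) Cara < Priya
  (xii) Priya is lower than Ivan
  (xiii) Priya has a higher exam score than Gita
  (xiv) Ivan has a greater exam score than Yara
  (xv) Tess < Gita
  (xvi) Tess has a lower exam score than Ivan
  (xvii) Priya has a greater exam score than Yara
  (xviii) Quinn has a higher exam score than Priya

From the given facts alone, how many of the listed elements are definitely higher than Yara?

From Yara the given relations immediately reach Gita, Yosef, Priya, Ivan.
From those, Esme, Quinn — 6 in total.
Nothing else is reachable above Yara; 6 in all.

6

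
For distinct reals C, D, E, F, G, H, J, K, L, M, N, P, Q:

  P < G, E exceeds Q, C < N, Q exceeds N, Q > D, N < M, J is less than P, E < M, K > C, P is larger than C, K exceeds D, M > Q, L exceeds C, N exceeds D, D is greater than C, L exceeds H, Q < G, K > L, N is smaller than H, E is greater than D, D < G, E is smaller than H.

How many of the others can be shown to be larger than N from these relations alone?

7

Directly above N: Q, M, H.
One step further: E, L, G (6 so far).
One step further: K (7 so far).
No other element is forced above N by the given relations, so the count is 7.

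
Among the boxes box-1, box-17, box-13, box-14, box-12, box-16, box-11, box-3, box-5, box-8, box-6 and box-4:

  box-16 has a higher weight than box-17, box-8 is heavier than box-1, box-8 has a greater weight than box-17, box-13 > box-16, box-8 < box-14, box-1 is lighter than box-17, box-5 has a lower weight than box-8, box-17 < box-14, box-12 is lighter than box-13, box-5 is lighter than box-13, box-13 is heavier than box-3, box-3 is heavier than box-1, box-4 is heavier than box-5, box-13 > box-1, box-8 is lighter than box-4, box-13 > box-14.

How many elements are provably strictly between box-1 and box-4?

2

The relations place box-1 below box-4. An element lies strictly between them when it is forced above box-1 and also forced below box-4.
Above box-1: {box-17, box-3, box-16, box-8, box-14, box-13}. Below box-4: {box-17, box-5, box-8}.
Intersection: {box-17, box-8} — 2.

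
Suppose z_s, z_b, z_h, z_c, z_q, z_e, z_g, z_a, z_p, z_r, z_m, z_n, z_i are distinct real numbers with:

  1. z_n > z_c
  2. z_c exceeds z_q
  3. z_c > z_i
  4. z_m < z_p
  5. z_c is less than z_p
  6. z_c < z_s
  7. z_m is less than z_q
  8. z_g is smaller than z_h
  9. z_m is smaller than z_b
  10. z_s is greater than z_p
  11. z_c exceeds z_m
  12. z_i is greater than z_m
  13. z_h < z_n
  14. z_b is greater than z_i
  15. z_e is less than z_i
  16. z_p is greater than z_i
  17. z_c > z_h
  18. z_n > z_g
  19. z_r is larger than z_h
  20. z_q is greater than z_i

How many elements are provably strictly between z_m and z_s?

4

The relations place z_m below z_s. An element lies strictly between them when it is forced above z_m and also forced below z_s.
Above z_m: {z_i, z_b, z_q, z_c, z_p, z_n}. Below z_s: {z_e, z_g, z_h, z_i, z_q, z_c, z_p}.
Intersection: {z_i, z_q, z_c, z_p} — 4.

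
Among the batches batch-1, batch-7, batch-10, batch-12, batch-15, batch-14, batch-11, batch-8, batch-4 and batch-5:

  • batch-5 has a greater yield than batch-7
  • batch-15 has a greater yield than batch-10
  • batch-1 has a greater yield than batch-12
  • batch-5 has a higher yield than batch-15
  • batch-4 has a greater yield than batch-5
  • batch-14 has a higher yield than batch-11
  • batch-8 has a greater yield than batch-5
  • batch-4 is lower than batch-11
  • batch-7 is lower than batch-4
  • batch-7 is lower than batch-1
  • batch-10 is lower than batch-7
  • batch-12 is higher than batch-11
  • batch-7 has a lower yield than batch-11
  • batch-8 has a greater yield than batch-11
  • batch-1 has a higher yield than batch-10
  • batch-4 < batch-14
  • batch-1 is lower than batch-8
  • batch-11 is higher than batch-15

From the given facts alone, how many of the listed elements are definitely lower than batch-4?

4

The elements the relations force below batch-4 are batch-10, batch-15, batch-7, batch-5 — no chain reaches any other.
That is 4.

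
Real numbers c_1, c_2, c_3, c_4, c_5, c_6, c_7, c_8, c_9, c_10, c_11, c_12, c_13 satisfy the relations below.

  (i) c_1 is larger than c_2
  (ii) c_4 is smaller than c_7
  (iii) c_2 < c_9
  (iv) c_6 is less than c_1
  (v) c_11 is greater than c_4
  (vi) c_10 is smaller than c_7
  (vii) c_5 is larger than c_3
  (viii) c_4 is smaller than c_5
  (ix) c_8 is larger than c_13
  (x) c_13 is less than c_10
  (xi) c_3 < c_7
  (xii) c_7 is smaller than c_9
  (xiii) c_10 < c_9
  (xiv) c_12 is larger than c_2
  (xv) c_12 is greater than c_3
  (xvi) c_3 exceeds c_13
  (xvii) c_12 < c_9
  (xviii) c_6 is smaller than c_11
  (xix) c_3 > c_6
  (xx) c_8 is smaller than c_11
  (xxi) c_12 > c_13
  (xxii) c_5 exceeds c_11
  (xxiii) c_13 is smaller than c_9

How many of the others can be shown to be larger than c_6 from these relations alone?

The elements the relations force above c_6 are c_1, c_3, c_11, c_12, c_7, c_9, c_5 — no chain reaches any other.
That is 7.

7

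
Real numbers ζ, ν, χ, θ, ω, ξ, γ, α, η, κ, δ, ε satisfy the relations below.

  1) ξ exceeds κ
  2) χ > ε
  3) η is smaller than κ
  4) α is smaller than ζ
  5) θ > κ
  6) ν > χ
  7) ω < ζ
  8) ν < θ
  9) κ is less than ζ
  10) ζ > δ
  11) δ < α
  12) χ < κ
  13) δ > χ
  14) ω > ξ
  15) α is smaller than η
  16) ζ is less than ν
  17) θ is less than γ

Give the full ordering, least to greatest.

ε < χ < δ < α < η < κ < ξ < ω < ζ < ν < θ < γ

Each adjacent pair is fixed by a given relation: ε < χ; χ < δ; δ < α; α < η; η < κ; κ < ξ; ξ < ω; ω < ζ; ζ < ν; ν < θ; θ < γ. Chaining them end to end gives the full order.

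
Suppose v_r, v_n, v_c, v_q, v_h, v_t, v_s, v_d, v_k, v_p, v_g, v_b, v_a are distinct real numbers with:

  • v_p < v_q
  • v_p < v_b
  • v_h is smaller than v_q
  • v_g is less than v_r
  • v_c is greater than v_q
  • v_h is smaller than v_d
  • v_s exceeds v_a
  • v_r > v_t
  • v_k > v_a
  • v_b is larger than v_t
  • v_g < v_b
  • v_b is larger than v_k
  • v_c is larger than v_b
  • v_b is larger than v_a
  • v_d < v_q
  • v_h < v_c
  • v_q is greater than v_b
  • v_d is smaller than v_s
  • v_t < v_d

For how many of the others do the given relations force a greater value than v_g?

The elements the relations force above v_g are v_r, v_b, v_q, v_c — no chain reaches any other.
That is 4.

4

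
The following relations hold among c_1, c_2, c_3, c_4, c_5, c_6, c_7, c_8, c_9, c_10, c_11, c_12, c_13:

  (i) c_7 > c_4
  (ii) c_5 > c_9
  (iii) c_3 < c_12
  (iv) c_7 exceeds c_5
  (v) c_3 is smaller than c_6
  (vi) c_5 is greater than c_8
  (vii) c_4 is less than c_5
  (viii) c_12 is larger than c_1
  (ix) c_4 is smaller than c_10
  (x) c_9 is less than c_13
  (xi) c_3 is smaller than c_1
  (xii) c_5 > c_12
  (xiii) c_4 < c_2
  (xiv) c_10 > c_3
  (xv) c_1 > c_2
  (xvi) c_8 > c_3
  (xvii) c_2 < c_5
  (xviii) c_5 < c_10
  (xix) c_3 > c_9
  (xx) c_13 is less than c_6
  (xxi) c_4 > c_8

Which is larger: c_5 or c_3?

c_5

The relevant relations are c_3 < c_8; c_8 < c_4; c_4 < c_2; c_2 < c_1; c_1 < c_12; c_12 < c_5.
Together: c_3 < c_8 < c_4 < c_2 < c_1 < c_12 < c_5.
So c_3 < c_5; c_5 is the larger of the two.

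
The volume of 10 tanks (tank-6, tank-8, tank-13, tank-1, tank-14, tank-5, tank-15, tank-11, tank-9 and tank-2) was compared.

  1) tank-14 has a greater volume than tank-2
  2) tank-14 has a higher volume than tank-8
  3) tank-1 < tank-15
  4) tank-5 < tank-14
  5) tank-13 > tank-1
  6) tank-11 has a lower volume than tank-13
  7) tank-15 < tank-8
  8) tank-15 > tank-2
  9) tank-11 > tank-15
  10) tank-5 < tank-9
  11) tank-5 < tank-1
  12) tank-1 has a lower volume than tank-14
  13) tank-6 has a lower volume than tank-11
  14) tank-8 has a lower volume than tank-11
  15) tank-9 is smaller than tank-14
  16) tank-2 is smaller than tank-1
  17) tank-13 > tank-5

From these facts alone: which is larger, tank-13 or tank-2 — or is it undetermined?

Following the relations from tank-2: tank-2 < tank-1 < tank-15 < tank-8 < tank-11 < tank-13.
So tank-13 is larger.

tank-13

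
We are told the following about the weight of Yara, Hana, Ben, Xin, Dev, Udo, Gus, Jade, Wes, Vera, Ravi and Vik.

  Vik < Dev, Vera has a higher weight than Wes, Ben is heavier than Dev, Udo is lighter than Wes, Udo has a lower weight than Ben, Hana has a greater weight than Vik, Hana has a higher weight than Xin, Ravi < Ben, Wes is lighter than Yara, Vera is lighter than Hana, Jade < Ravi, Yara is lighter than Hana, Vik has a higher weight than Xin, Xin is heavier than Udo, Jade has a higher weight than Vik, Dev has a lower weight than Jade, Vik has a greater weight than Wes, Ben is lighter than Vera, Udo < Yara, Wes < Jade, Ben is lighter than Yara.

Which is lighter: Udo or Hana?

Udo

Chaining the given relations: Udo < Xin < Vik < Jade < Ravi < Ben < Yara < Hana.
So Udo < Hana; Udo is the lighter of the two.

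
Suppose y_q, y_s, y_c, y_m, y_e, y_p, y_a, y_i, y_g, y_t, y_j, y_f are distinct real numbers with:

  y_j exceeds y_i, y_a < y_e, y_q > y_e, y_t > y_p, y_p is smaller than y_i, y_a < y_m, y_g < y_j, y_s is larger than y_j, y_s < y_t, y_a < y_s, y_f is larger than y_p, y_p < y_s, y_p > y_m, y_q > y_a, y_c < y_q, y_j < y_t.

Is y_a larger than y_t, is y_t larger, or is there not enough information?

Following the relations from y_a: y_a < y_m < y_p < y_i < y_j < y_s < y_t.
So y_t is larger.

y_t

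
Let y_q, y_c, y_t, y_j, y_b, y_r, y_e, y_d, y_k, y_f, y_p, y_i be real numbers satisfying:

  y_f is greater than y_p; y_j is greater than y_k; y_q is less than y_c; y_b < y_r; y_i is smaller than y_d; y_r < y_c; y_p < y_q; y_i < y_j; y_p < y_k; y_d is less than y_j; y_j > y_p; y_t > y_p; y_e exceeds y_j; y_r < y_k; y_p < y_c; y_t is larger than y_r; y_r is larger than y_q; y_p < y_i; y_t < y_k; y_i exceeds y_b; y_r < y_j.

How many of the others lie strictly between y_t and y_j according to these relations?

1

The relations place y_t below y_j. An element lies strictly between them when it is forced above y_t and also forced below y_j.
Above y_t: {y_k, y_e}. Below y_j: {y_b, y_p, y_q, y_r, y_i, y_d, y_k}.
Intersection: {y_k} — 1.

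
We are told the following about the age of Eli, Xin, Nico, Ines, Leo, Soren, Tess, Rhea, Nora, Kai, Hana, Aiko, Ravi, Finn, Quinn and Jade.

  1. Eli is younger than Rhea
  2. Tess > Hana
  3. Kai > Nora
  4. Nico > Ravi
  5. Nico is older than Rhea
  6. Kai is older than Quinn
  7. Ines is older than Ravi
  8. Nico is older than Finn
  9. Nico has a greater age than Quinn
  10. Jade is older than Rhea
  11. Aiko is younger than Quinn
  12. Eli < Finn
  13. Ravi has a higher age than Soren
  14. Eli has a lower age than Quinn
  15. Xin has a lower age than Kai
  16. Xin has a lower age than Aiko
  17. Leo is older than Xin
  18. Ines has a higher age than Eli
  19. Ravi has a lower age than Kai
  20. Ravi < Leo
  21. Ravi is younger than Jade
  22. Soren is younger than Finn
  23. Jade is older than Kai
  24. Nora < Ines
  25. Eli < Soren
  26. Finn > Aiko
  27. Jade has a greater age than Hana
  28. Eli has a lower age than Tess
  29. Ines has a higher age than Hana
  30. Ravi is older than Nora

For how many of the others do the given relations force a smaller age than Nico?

The elements the relations force below Nico are Xin, Aiko, Eli, Soren, Nora, Ravi, Quinn, Rhea, Finn — no chain reaches any other.
That is 9.

9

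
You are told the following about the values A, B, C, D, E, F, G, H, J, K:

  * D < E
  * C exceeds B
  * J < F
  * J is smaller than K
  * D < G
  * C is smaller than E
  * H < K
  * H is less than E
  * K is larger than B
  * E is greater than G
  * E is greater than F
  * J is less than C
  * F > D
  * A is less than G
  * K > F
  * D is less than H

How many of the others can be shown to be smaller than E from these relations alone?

From E the given relations immediately reach D, H, F, G, C.
From those, B, A, J — 8 in total.
Nothing else is reachable below E; 8 in all.

8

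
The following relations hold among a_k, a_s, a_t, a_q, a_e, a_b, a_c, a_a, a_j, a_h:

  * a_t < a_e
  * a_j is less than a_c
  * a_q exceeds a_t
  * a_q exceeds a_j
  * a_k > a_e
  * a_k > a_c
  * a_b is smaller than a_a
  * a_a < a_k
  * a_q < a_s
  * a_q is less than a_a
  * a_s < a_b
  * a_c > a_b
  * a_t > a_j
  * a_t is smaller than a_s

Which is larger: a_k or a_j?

a_k

a_j < a_t and a_t < a_q give a_j < a_q.
Then a_q < a_s extends the chain to a_s.
Then a_s < a_b extends the chain to a_b.
Then a_b < a_c extends the chain to a_c.
Then a_c < a_k extends the chain to a_k.
So a_j < a_k; a_k is the larger of the two.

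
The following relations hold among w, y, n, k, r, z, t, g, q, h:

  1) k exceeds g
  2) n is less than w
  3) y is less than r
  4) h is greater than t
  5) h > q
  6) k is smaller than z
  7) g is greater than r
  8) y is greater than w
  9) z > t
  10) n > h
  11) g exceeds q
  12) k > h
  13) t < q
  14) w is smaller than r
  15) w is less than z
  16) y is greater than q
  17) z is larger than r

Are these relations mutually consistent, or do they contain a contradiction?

consistent

The single ordering t < q < h < n < w < y < r < g < k < z satisfies every listed relation, so no contradiction arises.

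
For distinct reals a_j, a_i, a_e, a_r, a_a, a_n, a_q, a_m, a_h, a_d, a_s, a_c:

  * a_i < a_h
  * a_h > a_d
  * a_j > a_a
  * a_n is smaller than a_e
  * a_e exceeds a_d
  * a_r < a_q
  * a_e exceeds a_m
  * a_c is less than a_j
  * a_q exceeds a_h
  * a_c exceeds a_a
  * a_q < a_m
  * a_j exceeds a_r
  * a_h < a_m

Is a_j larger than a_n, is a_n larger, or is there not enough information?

undetermined

Following every chain through a_n: above a_n we get a_e.
a_j is not reached, and no chain runs the other way from a_j to a_n.
So the given relations leave the order of a_n and a_j undetermined.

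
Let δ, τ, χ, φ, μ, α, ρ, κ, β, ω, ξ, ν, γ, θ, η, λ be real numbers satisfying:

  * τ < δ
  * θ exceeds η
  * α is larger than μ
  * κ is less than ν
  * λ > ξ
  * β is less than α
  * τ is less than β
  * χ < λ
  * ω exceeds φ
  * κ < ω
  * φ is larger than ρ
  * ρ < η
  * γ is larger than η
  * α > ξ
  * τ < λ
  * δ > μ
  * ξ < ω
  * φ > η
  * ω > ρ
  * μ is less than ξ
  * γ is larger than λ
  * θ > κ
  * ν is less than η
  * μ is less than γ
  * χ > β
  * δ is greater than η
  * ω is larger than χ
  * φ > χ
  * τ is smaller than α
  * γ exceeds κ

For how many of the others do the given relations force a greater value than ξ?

4

Directly above ξ: λ, ω, α.
One step further: γ (4 so far).
Nothing else is reachable above ξ; 4 in all.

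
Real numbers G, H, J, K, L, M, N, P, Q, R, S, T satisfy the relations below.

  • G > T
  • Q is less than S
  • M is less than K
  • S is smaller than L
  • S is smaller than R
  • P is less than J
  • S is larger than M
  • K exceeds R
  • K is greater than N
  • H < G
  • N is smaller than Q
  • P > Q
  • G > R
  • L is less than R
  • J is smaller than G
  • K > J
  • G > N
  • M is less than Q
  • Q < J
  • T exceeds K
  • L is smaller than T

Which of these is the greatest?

G

M is not greatest since M < Q; N is not greatest since N < K; Q is not greatest since Q < J; H is not greatest since H < G; S is not greatest since S < L; L is not greatest since L < R; P is not greatest since P < J; R is not greatest since R < K; J is not greatest since J < K; K is not greatest since K < T; T is not greatest since T < G.
Only G has nothing above it, so G is the greatest.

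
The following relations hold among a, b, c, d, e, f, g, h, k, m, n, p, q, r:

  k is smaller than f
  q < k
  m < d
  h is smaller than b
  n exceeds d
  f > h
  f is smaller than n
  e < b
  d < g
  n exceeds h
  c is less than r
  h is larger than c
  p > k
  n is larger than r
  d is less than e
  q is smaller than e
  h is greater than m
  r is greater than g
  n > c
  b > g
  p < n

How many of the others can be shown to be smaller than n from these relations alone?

10

The elements the relations force below n are m, c, q, d, g, k, h, r, p, f — no chain reaches any other.
That is 10.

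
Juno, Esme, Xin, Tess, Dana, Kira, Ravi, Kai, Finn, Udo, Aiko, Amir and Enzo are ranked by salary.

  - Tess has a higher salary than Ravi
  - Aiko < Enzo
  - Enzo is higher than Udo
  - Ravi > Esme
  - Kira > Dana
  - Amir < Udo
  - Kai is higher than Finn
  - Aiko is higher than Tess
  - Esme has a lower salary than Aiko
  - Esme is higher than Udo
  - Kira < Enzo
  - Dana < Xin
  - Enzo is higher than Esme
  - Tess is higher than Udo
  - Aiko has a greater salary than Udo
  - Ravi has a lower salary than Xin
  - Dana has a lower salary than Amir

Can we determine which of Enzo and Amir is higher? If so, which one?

Enzo

The relevant relations are Amir < Udo; Udo < Esme; Esme < Ravi; Ravi < Tess; Tess < Aiko; Aiko < Enzo.
Chaining these gives Amir < Udo < Esme < Ravi < Tess < Aiko < Enzo.
So Enzo is higher.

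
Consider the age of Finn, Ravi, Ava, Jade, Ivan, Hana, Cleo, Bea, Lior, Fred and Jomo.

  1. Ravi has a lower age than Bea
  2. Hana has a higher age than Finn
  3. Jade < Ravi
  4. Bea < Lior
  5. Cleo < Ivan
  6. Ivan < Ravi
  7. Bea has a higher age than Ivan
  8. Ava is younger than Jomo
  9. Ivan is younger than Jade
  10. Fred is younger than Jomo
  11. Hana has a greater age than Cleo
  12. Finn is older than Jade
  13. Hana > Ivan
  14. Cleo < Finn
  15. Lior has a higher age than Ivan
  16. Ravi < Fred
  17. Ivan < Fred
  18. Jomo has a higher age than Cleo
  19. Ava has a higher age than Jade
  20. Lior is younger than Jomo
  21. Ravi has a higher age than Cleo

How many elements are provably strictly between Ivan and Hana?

Chaining upward from Ivan reaches: Jade, Ravi, Finn, Fred, Bea, Lior, Ava, Jomo.
Chaining downward from Hana reaches: Cleo, Jade, Finn.
Strictly between Ivan and Hana are those in both lists: Jade, Finn — 2 elements.

2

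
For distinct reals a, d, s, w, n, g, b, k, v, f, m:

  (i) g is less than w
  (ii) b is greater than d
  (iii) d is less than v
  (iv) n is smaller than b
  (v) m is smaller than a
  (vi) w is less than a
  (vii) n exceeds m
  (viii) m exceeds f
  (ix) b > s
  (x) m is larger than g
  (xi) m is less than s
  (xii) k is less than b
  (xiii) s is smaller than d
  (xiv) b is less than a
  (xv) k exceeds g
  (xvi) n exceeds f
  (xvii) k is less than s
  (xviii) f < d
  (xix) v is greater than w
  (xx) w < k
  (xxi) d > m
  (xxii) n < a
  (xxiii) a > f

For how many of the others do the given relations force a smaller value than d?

6

Directly below d: f, m, s.
One step further: g, k (5 so far).
One step further: w (6 so far).
Nothing else is reachable below d; 6 in all.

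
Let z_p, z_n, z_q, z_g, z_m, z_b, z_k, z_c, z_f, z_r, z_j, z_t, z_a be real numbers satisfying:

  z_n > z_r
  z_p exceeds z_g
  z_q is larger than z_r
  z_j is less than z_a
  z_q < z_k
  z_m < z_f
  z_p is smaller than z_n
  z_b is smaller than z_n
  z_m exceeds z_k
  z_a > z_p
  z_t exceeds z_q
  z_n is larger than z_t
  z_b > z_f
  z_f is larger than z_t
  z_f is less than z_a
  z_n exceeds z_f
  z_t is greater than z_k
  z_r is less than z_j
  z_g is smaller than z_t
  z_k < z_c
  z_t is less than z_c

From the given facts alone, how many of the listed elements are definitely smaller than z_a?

From z_a the given relations immediately reach z_p, z_f, z_j.
From those, z_g, z_r, z_t, z_m — 7 in total.
From those, z_q, z_k — 9 in total.
Nothing else is reachable below z_a; 9 in all.

9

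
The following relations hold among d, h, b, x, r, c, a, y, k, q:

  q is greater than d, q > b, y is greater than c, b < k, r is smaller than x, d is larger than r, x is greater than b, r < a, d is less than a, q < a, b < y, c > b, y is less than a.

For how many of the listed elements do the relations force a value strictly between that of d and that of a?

1

The relations place d below a. An element lies strictly between them when it is forced above d and also forced below a.
Above d: {q}. Below a: {b, r, c, q, y}.
Intersection: {q} — 1.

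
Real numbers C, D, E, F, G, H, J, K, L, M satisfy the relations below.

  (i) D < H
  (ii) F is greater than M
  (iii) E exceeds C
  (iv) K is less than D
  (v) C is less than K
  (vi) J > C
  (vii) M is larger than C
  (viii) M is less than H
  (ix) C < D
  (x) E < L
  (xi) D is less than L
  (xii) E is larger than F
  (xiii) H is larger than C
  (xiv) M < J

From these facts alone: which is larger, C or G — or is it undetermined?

undetermined

Following every chain through C: above C we get M, F, J, K, E, D, L, H.
G is not reached, and no chain runs the other way from G to C.
So the given relations leave the order of C and G undetermined.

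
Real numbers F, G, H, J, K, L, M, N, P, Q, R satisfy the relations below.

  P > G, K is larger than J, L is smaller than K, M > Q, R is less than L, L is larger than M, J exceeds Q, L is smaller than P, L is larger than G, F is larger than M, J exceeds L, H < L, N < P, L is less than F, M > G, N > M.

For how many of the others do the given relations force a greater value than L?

The elements the relations force above L are J, P, F, K — no chain reaches any other.
That is 4.

4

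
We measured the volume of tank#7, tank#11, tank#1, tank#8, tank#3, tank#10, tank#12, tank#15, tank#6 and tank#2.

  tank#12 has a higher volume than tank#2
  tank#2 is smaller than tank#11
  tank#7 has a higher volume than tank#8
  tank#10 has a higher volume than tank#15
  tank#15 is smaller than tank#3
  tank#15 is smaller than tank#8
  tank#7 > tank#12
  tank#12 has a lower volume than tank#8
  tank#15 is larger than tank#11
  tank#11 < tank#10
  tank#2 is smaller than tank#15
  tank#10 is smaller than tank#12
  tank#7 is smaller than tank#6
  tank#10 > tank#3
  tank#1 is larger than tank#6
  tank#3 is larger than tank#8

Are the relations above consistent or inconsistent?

inconsistent

We have tank#12 < tank#8 stated directly, yet also tank#8 < tank#3 < tank#10 < tank#12 by chaining the others — so tank#8 < tank#12. Contradiction.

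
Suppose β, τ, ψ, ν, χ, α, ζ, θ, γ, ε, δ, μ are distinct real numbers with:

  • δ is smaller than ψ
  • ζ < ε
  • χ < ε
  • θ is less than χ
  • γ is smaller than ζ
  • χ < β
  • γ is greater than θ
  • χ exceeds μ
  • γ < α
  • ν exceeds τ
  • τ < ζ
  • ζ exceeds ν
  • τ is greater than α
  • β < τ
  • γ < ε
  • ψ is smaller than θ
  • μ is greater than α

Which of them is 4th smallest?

γ

The consecutive relations fix a unique order: δ < ψ < θ < γ < α < μ < χ < β < τ < ν < ζ < ε.
Counting 4 from the smallest end gives γ.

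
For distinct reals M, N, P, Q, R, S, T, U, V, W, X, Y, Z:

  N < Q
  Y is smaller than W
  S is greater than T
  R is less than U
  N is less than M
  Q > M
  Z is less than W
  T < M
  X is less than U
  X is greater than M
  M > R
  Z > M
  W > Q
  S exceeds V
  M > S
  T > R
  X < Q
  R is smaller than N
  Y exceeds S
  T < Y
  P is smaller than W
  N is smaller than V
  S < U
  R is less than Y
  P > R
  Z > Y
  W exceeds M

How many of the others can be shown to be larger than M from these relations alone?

5

Directly above M: X, Q, Z, W.
One step further: U (5 so far).
Nothing else is reachable above M; 5 in all.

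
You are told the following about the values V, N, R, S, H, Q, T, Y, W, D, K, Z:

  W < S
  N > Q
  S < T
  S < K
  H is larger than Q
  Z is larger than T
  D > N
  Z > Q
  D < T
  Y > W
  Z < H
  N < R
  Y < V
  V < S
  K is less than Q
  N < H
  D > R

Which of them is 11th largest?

Y

Piecing the relations together gives one ordering: W < Y < V < S < K < Q < N < R < D < T < Z < H.
The 11th largest is Y.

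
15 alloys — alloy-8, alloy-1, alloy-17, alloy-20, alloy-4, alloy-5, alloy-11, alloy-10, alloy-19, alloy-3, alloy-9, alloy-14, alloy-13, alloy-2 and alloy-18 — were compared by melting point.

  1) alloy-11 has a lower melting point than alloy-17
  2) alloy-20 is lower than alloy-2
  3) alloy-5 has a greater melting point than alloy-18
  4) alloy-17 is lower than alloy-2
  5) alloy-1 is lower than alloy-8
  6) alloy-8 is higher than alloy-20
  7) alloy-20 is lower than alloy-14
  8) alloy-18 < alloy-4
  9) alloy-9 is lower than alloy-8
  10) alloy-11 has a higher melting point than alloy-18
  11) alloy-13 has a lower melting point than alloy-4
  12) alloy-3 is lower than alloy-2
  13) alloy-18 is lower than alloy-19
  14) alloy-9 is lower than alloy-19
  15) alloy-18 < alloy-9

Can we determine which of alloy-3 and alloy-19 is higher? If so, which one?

undetermined

Following every chain through alloy-3: above alloy-3 we get alloy-2.
alloy-19 is not reached, and no chain runs the other way from alloy-19 to alloy-3.
So the given relations leave the order of alloy-3 and alloy-19 undetermined.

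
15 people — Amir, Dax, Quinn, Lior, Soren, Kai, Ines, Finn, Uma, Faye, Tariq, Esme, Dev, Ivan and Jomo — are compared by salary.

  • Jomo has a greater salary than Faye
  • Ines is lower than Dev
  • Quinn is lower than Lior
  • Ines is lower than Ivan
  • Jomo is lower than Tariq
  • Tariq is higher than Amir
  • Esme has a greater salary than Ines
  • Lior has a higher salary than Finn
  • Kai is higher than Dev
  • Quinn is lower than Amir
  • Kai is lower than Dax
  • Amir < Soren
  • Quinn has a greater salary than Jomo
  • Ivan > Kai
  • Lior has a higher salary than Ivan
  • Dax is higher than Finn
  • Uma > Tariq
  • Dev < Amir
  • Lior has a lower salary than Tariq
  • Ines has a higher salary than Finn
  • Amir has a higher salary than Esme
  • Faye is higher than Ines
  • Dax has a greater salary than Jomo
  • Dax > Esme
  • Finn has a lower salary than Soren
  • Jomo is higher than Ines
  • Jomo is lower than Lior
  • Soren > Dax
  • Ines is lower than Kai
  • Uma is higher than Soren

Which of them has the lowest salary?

Chaining upward from Finn: directly above it, Ines, Dax, Lior, Soren; then Esme, Faye, Dev, Kai, Jomo, Ivan, Tariq, Uma; then Quinn, Amir.
That covers every other element, and nothing is given below Finn, so Finn is the lowest salary.

Finn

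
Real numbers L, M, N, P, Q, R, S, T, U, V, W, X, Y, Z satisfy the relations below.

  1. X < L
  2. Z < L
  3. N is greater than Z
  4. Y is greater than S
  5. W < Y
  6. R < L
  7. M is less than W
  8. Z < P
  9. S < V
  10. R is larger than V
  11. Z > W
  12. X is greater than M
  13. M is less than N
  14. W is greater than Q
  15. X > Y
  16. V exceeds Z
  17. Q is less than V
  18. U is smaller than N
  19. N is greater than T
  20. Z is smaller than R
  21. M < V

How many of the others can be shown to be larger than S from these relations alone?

Directly above S: V, Y.
One step further: X, R (4 so far).
One step further: L (5 so far).
No other element is forced above S by the given relations, so the count is 5.

5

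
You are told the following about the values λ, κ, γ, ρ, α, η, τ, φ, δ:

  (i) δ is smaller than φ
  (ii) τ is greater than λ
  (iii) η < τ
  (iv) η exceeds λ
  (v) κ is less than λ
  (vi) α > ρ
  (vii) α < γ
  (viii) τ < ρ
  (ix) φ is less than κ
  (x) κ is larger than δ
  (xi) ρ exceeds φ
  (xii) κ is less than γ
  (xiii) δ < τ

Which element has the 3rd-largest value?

ρ

Piecing the relations together gives one ordering: δ < φ < κ < λ < η < τ < ρ < α < γ.
Counting 3 from the largest end gives ρ.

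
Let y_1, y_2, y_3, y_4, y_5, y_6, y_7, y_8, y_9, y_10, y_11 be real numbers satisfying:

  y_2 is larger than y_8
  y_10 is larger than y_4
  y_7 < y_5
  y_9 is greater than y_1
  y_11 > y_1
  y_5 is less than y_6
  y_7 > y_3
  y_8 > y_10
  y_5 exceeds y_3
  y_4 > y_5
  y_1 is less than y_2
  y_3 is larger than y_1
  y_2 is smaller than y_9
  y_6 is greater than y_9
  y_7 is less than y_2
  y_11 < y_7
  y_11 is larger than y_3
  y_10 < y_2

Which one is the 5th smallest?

The consecutive relations fix a unique order: y_1 < y_3 < y_11 < y_7 < y_5 < y_4 < y_10 < y_8 < y_2 < y_9 < y_6.
Counting 5 from the smallest end gives y_5.

y_5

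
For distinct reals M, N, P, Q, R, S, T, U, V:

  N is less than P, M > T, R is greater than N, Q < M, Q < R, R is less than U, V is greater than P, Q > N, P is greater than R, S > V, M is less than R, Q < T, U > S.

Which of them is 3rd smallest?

T

Chaining the given pairs: N < Q < T < M < R < P < V < S < U.
Counting 3 from the smallest end gives T.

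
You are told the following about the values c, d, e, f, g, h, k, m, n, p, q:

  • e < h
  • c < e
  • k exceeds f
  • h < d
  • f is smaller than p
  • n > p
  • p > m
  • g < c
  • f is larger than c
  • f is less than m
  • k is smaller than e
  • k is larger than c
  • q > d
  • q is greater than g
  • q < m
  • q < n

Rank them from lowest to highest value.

Each adjacent pair is fixed by a given relation: g < c; c < f; f < k; k < e; e < h; h < d; d < q; q < m; m < p; p < n. Chaining them end to end gives the full order.

g < c < f < k < e < h < d < q < m < p < n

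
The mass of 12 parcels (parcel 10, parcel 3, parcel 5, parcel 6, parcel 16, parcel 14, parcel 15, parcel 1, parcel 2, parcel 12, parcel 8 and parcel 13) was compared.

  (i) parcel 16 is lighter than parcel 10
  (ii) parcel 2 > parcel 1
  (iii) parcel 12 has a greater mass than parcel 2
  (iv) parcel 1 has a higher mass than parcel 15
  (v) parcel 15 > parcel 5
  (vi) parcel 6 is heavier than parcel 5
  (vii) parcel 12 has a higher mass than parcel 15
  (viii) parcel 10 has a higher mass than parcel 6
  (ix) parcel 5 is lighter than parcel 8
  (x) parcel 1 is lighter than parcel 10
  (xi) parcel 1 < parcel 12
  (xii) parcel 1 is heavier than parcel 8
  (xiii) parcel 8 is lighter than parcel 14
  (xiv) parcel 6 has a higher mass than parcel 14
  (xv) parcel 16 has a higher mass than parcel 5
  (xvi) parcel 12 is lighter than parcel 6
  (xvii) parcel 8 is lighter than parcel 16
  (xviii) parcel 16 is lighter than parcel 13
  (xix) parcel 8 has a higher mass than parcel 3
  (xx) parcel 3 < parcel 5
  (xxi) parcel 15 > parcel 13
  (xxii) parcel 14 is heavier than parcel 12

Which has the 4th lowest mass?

parcel 16

Piecing the relations together gives one ordering: parcel 3 < parcel 5 < parcel 8 < parcel 16 < parcel 13 < parcel 15 < parcel 1 < parcel 2 < parcel 12 < parcel 14 < parcel 6 < parcel 10.
The 4th smallest is parcel 16.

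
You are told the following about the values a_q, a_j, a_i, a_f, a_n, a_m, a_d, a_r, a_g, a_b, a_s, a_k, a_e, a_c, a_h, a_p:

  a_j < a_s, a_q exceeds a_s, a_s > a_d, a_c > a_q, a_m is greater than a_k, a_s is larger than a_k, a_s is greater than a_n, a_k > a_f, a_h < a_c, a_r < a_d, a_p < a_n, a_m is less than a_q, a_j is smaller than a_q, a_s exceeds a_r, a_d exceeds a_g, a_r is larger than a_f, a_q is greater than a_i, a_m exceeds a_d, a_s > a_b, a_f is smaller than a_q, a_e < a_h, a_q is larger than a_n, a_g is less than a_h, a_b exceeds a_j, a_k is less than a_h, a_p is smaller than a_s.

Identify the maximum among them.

Chaining downward from a_c: directly below it, a_h, a_q; then a_j, a_f, a_k, a_g, a_n, a_e, a_m, a_i, a_s; then a_r, a_p, a_d, a_b.
That covers every other element, and nothing is given above a_c, so a_c is the maximum.

a_c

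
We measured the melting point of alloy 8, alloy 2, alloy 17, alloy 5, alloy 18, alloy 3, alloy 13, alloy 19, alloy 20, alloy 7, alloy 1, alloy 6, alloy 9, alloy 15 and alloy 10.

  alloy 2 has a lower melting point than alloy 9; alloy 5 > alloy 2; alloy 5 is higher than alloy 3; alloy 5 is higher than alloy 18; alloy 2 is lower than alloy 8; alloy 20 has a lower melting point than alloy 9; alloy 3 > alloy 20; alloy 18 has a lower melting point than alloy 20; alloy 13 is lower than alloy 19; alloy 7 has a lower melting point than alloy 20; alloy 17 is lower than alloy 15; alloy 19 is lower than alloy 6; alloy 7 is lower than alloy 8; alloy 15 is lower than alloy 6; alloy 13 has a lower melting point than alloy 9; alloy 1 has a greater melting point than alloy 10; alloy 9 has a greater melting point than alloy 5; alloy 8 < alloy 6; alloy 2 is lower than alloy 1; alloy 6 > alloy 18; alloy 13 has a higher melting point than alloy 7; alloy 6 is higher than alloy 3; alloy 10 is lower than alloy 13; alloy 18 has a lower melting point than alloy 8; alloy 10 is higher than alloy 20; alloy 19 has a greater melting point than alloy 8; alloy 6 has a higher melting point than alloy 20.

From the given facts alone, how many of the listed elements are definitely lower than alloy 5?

5

Directly below alloy 5: alloy 18, alloy 3, alloy 2.
One step further: alloy 20 (4 so far).
One step further: alloy 7 (5 so far).
No other element is forced below alloy 5 by the given relations, so the count is 5.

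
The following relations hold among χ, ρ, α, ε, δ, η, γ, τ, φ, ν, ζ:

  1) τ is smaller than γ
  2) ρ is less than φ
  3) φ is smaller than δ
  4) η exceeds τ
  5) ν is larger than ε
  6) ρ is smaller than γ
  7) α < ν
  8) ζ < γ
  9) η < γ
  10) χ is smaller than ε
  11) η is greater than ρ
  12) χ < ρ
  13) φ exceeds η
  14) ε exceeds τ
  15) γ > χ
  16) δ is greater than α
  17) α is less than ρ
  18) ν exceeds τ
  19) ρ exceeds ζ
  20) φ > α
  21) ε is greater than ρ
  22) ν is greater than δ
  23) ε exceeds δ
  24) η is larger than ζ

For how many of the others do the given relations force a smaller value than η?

5

The elements the relations force below η are ζ, τ, α, χ, ρ — no chain reaches any other.
That is 5.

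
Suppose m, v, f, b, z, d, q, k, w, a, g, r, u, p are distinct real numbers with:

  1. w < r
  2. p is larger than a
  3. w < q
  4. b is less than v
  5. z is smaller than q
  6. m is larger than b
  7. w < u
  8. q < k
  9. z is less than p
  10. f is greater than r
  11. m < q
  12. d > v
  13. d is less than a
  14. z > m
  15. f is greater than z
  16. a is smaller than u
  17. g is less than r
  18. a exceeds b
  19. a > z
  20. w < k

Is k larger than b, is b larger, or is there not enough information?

k

b < m and m < z give b < z.
With z < q: b < m < z < q.
With q < k: b < m < z < q < k.
So k is larger.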